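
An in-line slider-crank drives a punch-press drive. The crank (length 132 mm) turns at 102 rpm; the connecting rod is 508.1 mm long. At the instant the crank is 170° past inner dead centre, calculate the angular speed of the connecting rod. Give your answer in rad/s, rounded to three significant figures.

ω = 10.68 rad/s (converted from 102 rpm).
The rod makes angle φ with the slider axis where L sinφ = r sinθ; differentiating, L cosφ·φ̇ = r ω cosθ.
L cosφ = √(L² − r² sin²θ) = 0.50758 m.
|ω_rod| = r ω |cosθ| / √(L² − r² sin²θ) = 0.132·10.68·0.98481/0.50758 = 2.7356 rad/s.

2.74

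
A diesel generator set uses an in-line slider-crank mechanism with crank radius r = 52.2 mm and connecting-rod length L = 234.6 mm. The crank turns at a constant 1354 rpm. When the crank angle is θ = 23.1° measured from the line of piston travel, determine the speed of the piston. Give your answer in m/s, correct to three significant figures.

3.50

ω = 2π·1354/60 = 141.8 rad/s
For an in-line slider-crank, x = r cosθ + √(L² − r² sin²θ), so v = −rω sinθ·[1 + r cosθ/√(L² − r² sin²θ)].
With r = 0.0522 m, L = 0.2346 m, θ = 23.1°: √(L² − r² sin²θ) = 0.2337 m.
v = −0.0522·141.8·0.39234·[1 + 0.0522·0.91982/0.2337] = -3.5005 m/s.
|v| = 3.5005 m/s.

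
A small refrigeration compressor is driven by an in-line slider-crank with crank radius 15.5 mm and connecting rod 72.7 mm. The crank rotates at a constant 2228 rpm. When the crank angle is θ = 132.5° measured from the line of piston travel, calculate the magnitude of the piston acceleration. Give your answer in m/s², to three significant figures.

584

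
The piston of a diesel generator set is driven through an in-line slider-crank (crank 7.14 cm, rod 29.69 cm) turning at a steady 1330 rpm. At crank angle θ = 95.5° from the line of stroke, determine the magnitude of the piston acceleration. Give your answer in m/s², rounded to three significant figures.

ω = 2π·1330/60 = 139.3 rad/s
x(θ) = r cosθ + √(L² − r² sin²θ); with ω constant, a = ω²·d²x/dθ².
d²x/dθ² = −r cosθ − r²(cos2θ)/√u − r⁴ sin²2θ/(4u^{3/2}),  u = L² − r² sin²θ = 0.0830985 m².
Substituting r = 0.0714 m, L = 0.2969 m, θ = 95.5°: d²x/dθ² = +0.024193 m.
a = ω²·d²x/dθ² = (139.3)²·(+0.024193) = +469.31 m/s²;  |a| = 469.31 m/s².

469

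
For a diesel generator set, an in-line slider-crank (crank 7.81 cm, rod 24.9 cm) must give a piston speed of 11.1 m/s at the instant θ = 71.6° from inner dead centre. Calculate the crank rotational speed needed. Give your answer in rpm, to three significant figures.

For an in-line slider-crank, |v_piston| = rω|sinθ|·[1 + r cosθ/√(L² − r² sin²θ)].
With r = 0.0781 m, L = 0.249 m, θ = 71.6°: the bracketed kinematic factor |dx/dθ| = 0.081792 m.
ω = v/|dx/dθ| = 11.1/0.081792 = 135.71 rad/s.
N = 60ω/(2π) = 1295.9 rpm.

1300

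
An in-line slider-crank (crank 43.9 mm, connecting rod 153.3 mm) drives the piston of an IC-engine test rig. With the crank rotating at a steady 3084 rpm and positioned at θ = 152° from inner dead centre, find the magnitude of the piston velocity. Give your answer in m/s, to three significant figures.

ω = 2π·3084/60 = 323 rad/s
For an in-line slider-crank, x = r cosθ + √(L² − r² sin²θ), so v = −rω sinθ·[1 + r cosθ/√(L² − r² sin²θ)].
With r = 0.0439 m, L = 0.1533 m, θ = 152°: √(L² − r² sin²θ) = 0.15191 m.
v = −0.0439·323·0.46947·[1 + 0.0439·-0.88295/0.15191] = -4.9577 m/s.
|v| = 4.9577 m/s.

4.96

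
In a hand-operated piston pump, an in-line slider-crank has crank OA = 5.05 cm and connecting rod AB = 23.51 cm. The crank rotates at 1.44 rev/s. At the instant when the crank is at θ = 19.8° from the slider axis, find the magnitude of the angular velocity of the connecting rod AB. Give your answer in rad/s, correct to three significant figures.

ω = 9.048 rad/s (converted from 1.44 rev/s).
The rod makes angle φ with the slider axis where L sinφ = r sinθ; differentiating, L cosφ·φ̇ = r ω cosθ.
L cosφ = √(L² − r² sin²θ) = 0.23448 m.
|ω_rod| = r ω |cosθ| / √(L² − r² sin²θ) = 0.0505·9.048·0.94088/0.23448 = 1.8334 rad/s.

1.83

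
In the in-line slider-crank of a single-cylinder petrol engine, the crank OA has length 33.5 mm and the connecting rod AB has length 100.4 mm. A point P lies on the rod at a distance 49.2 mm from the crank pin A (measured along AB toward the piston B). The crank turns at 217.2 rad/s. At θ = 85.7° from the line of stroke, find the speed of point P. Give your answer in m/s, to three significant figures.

7.36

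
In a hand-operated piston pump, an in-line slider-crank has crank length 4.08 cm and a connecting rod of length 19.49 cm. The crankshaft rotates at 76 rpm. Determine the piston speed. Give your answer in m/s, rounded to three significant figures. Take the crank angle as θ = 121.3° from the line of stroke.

ω = 2π·76/60 = 7.959 rad/s
For an in-line slider-crank, x = r cosθ + √(L² − r² sin²θ), so v = −rω sinθ·[1 + r cosθ/√(L² − r² sin²θ)].
With r = 0.0408 m, L = 0.1949 m, θ = 121.3°: √(L² − r² sin²θ) = 0.19176 m.
v = −0.0408·7.959·0.85446·[1 + 0.0408·-0.51952/0.19176] = -0.24679 m/s.
|v| = 0.24679 m/s.

0.247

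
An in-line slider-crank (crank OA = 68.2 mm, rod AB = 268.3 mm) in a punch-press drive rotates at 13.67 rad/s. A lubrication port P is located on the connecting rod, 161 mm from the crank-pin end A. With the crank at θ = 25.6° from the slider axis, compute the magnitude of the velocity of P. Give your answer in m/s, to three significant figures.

0.569

ω = 13.67 rad/s.  Crank-pin speed |V_A| = rω = 0.93229 m/s, perpendicular to OA.
Rod angle: sinφ = −(r/L) sinθ ⇒ φ = -6.306°; ω_rod = −rω cosθ/√(L²−r²sin²θ) = -3.1528 rad/s.
V_P = V_A + ω_rod × AP, with AP = 0.161 m along the rod.
Components: V_Px = −rω sinθ − a·ω_rod·sinφ = -0.45858 m/s;  V_Py = rω cosθ + a·ω_rod·cosφ = +0.33625 m/s.
|V_P| = √(V_Px² + V_Py²) = 0.56865 m/s.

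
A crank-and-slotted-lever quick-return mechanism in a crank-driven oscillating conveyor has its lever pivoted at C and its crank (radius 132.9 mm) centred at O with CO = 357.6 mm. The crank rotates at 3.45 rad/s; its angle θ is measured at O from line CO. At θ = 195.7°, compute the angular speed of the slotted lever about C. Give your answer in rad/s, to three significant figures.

1.79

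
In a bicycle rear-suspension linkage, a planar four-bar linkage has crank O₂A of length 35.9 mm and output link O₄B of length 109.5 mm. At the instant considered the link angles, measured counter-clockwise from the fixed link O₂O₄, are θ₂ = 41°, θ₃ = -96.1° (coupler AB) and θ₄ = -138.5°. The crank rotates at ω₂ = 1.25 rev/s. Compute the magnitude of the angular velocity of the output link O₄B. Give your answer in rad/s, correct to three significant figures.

2.60

ω₂ = 7.854 rad/s (from 1.25 rev/s).
Differentiating the loop-closure r₂e^{iθ₂}+r₃e^{iθ₃}=r₁+r₄e^{iθ₄} gives r₂ω₂e^{iθ₂}+r₃ω₃e^{iθ₃}=r₄ω₄e^{iθ₄}.
Eliminating the other unknown: ω₄ = r₂ω₂ sin(θ₂−θ₃) / [r₄ sin(θ₄−θ₃)].
Numerator sine = +0.68072; denominator sine = -0.67430.
Result = 0.0359·7.854·(+0.68072) / (0.1095·(-0.67430)) = -2.5995 rad/s; magnitude 2.5995 rad/s.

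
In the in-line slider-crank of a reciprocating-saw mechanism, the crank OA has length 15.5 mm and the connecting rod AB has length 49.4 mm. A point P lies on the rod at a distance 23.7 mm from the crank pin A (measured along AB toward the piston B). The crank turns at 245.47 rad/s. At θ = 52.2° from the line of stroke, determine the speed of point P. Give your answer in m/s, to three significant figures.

ω = 245.5 rad/s.  Crank-pin speed |V_A| = rω = 3.8048 m/s, perpendicular to OA.
Rod angle: sinφ = −(r/L) sinθ ⇒ φ = -14.355°; ω_rod = −rω cosθ/√(L²−r²sin²θ) = -48.727 rad/s.
V_P = V_A + ω_rod × AP, with AP = 0.0237 m along the rod.
Components: V_Px = −rω sinθ − a·ω_rod·sinφ = -3.2927 m/s;  V_Py = rω cosθ + a·ω_rod·cosφ = +1.2132 m/s.
|V_P| = √(V_Px² + V_Py²) = 3.5091 m/s.

3.51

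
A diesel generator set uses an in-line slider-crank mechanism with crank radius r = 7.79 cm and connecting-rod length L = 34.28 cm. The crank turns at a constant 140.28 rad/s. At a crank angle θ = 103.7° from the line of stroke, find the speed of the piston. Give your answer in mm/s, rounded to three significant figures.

ω = 140.3 rad/s
For an in-line slider-crank, x = r cosθ + √(L² − r² sin²θ), so v = −rω sinθ·[1 + r cosθ/√(L² − r² sin²θ)].
With r = 0.0779 m, L = 0.3428 m, θ = 103.7°: √(L² − r² sin²θ) = 0.33434 m.
v = −0.0779·140.3·0.97155·[1 + 0.0779·-0.23684/0.33434] = -10.031 m/s.
|v| = 10.031 m/s = 10031 mm/s.

10000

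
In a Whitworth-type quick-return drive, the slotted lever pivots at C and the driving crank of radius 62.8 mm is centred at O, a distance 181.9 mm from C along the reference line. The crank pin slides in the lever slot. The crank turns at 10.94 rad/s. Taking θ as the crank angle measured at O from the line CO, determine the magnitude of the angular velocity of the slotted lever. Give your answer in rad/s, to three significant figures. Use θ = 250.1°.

ω = 10.94 rad/s
Crank pin A relative to C: A = (d + r cosθ, r sinθ); lever angle φ = atan2(r sinθ, d + r cosθ).
Differentiating tanφ: φ̇ = rω(d cosθ + r)/(d² + r² + 2dr cosθ).
d² + r² + 2dr cosθ = |CA|² = 0.0292549 m²;  d cosθ + r = +0.00088496 m.
|ω_lever| = |0.0628·10.94·+0.00088496| / 0.0292549 = 0.020783 rad/s.

0.0208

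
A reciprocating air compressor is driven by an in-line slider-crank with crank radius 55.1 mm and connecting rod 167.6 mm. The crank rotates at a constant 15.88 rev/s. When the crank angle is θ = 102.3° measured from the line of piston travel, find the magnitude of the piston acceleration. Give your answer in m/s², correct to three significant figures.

289

ω = 2π·15.9 = 99.78 rad/s
x(θ) = r cosθ + √(L² − r² sin²θ); with ω constant, a = ω²·d²x/dθ².
d²x/dθ² = −r cosθ − r²(cos2θ)/√u − r⁴ sin²2θ/(4u^{3/2}),  u = L² − r² sin²θ = 0.0251915 m².
Substituting r = 0.0551 m, L = 0.1676 m, θ = 102.3°: d²x/dθ² = +0.02903 m.
a = ω²·d²x/dθ² = (99.78)²·(+0.02903) = +289.01 m/s²;  |a| = 289.01 m/s².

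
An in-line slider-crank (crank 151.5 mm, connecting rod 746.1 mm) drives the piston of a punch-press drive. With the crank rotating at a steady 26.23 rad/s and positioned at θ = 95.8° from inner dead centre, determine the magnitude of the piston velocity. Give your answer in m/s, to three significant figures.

3.87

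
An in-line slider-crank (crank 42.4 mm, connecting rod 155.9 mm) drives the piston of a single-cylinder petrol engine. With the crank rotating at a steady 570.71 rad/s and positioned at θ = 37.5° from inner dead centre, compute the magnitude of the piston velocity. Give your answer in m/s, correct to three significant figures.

18.0

ω = 570.7 rad/s
For an in-line slider-crank, x = r cosθ + √(L² − r² sin²θ), so v = −rω sinθ·[1 + r cosθ/√(L² − r² sin²θ)].
With r = 0.0424 m, L = 0.1559 m, θ = 37.5°: √(L² − r² sin²θ) = 0.15375 m.
v = −0.0424·570.7·0.60876·[1 + 0.0424·0.79335/0.15375] = -17.954 m/s.
|v| = 17.954 m/s.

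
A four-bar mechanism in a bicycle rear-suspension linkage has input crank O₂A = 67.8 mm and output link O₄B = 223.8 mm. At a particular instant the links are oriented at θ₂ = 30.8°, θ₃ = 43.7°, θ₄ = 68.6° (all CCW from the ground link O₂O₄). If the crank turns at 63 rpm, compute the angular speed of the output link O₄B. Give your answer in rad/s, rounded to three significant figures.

ω₂ = 6.597 rad/s (from 63 rpm).
Differentiating the loop-closure r₂e^{iθ₂}+r₃e^{iθ₃}=r₁+r₄e^{iθ₄} gives r₂ω₂e^{iθ₂}+r₃ω₃e^{iθ₃}=r₄ω₄e^{iθ₄}.
Eliminating the other unknown: ω₄ = r₂ω₂ sin(θ₂−θ₃) / [r₄ sin(θ₄−θ₃)].
Numerator sine = -0.22325; denominator sine = +0.42104.
Result = 0.0678·6.597·(-0.22325) / (0.2238·(+0.42104)) = -1.0598 rad/s; magnitude 1.0598 rad/s.

1.06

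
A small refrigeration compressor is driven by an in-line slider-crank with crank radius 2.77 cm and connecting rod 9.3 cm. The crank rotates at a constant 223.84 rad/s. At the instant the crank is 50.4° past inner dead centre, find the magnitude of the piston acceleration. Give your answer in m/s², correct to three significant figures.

ω = 223.8 rad/s
x(θ) = r cosθ + √(L² − r² sin²θ); with ω constant, a = ω²·d²x/dθ².
d²x/dθ² = −r cosθ − r²(cos2θ)/√u − r⁴ sin²2θ/(4u^{3/2}),  u = L² − r² sin²θ = 0.00819347 m².
Substituting r = 0.0277 m, L = 0.093 m, θ = 50.4°: d²x/dθ² = -0.01626 m.
a = ω²·d²x/dθ² = (223.8)²·(-0.01626) = -814.68 m/s²;  |a| = 814.68 m/s².

815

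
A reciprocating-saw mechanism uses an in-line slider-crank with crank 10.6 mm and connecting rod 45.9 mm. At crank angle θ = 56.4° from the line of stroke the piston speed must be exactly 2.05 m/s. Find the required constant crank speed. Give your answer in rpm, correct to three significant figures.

For an in-line slider-crank, |v_piston| = rω|sinθ|·[1 + r cosθ/√(L² − r² sin²θ)].
With r = 0.0106 m, L = 0.0459 m, θ = 56.4°: the bracketed kinematic factor |dx/dθ| = 0.0099788 m.
ω = v/|dx/dθ| = 2.05/0.0099788 = 205.44 rad/s.
N = 60ω/(2π) = 1961.8 rpm.

1960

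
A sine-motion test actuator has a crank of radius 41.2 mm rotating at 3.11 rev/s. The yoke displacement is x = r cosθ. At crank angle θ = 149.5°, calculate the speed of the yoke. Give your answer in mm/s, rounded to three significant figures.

ω = 19.54 rad/s (from 3.11 rev/s).
x = r cosθ ⇒ ẋ = −rω sinθ.
|v| = rω|sinθ| = 0.0412·19.54·|sin 149.5°| = 0.40861 m/s = 408.61 mm/s.

409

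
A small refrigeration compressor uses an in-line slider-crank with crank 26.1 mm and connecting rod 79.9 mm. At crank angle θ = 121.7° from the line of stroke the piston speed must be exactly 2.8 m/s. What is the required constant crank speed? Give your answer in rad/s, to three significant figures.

154

For an in-line slider-crank, |v_piston| = rω|sinθ|·[1 + r cosθ/√(L² − r² sin²θ)].
With r = 0.0261 m, L = 0.0799 m, θ = 121.7°: the bracketed kinematic factor |dx/dθ| = 0.018238 m.
ω = v/|dx/dθ| = 2.8/0.018238 = 153.52 rad/s.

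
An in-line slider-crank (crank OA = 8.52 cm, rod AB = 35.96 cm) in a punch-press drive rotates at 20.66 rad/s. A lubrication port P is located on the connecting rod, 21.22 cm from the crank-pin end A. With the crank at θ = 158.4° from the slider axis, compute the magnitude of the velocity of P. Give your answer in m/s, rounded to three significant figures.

0.876

ω = 20.66 rad/s.  Crank-pin speed |V_A| = rω = 1.7602 m/s, perpendicular to OA.
Rod angle: sinφ = −(r/L) sinθ ⇒ φ = -5.004°; ω_rod = −rω cosθ/√(L²−r²sin²θ) = +4.5686 rad/s.
V_P = V_A + ω_rod × AP, with AP = 0.2122 m along the rod.
Components: V_Px = −rω sinθ − a·ω_rod·sinφ = -0.56343 m/s;  V_Py = rω cosθ + a·ω_rod·cosφ = -0.67085 m/s.
|V_P| = √(V_Px² + V_Py²) = 0.87607 m/s.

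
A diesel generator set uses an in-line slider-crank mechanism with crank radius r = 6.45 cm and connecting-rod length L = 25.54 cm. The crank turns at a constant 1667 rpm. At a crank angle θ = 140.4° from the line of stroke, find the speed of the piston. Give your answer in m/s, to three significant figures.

5.76

ω = 2π·1667/60 = 174.6 rad/s
For an in-line slider-crank, x = r cosθ + √(L² − r² sin²θ), so v = −rω sinθ·[1 + r cosθ/√(L² − r² sin²θ)].
With r = 0.0645 m, L = 0.2554 m, θ = 140.4°: √(L² − r² sin²θ) = 0.25207 m.
v = −0.0645·174.6·0.63742·[1 + 0.0645·-0.77051/0.25207] = -5.7621 m/s.
|v| = 5.7621 m/s.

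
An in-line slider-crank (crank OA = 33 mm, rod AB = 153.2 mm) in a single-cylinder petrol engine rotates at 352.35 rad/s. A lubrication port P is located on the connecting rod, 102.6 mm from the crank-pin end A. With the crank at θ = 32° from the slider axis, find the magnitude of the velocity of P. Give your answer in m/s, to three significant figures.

7.65

ω = 352.4 rad/s.  Crank-pin speed |V_A| = rω = 11.628 m/s, perpendicular to OA.
Rod angle: sinφ = −(r/L) sinθ ⇒ φ = -6.554°; ω_rod = −rω cosθ/√(L²−r²sin²θ) = -64.788 rad/s.
V_P = V_A + ω_rod × AP, with AP = 0.1026 m along the rod.
Components: V_Px = −rω sinθ − a·ω_rod·sinφ = -6.9204 m/s;  V_Py = rω cosθ + a·ω_rod·cosφ = +3.2569 m/s.
|V_P| = √(V_Px² + V_Py²) = 7.6485 m/s.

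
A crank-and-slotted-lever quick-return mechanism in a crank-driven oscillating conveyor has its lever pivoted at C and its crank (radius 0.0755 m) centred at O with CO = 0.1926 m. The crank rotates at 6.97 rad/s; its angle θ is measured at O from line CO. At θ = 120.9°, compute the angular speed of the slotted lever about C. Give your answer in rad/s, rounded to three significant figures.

ω = 6.97 rad/s
Crank pin A relative to C: A = (d + r cosθ, r sinθ); lever angle φ = atan2(r sinθ, d + r cosθ).
Differentiating tanφ: φ̇ = rω(d cosθ + r)/(d² + r² + 2dr cosθ).
d² + r² + 2dr cosθ = |CA|² = 0.0278599 m²;  d cosθ + r = -0.023408 m.
|ω_lever| = |0.0755·6.97·-0.023408| / 0.0278599 = 0.44215 rad/s.

0.442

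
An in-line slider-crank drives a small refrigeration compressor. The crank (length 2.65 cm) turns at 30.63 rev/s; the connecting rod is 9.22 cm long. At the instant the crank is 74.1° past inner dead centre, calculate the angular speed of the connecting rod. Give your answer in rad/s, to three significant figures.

ω = 192.5 rad/s (converted from 30.63 rev/s).
The rod makes angle φ with the slider axis where L sinφ = r sinθ; differentiating, L cosφ·φ̇ = r ω cosθ.
L cosφ = √(L² − r² sin²θ) = 0.088608 m.
|ω_rod| = r ω |cosθ| / √(L² − r² sin²θ) = 0.0265·192.5·0.27396/0.088608 = 15.768 rad/s.

15.8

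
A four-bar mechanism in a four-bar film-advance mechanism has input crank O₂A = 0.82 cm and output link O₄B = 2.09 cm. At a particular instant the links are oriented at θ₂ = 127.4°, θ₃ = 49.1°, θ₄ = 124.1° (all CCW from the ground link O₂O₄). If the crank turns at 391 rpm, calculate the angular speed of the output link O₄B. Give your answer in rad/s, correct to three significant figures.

16.3

ω₂ = 40.95 rad/s (from 391 rpm).
Differentiating the loop-closure r₂e^{iθ₂}+r₃e^{iθ₃}=r₁+r₄e^{iθ₄} gives r₂ω₂e^{iθ₂}+r₃ω₃e^{iθ₃}=r₄ω₄e^{iθ₄}.
Eliminating the other unknown: ω₄ = r₂ω₂ sin(θ₂−θ₃) / [r₄ sin(θ₄−θ₃)].
Numerator sine = +0.97922; denominator sine = +0.96593.
Result = 0.0082·40.95·(+0.97922) / (0.0209·(+0.96593)) = +16.286 rad/s; magnitude 16.286 rad/s.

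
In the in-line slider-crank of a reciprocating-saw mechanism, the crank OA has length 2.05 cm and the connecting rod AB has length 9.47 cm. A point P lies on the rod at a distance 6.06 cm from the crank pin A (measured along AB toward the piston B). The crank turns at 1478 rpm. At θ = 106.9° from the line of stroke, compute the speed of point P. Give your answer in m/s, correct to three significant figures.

2.93

ω = 154.8 rad/s.  Crank-pin speed |V_A| = rω = 3.1729 m/s, perpendicular to OA.
Rod angle: sinφ = −(r/L) sinθ ⇒ φ = -11.954°; ω_rod = −rω cosθ/√(L²−r²sin²θ) = +9.9558 rad/s.
V_P = V_A + ω_rod × AP, with AP = 0.0606 m along the rod.
Components: V_Px = −rω sinθ − a·ω_rod·sinφ = -2.9109 m/s;  V_Py = rω cosθ + a·ω_rod·cosφ = -0.33213 m/s.
|V_P| = √(V_Px² + V_Py²) = 2.9298 m/s.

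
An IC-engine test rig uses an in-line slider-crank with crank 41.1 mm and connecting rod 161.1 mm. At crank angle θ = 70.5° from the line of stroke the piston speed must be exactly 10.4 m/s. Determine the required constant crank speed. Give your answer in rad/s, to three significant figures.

For an in-line slider-crank, |v_piston| = rω|sinθ|·[1 + r cosθ/√(L² − r² sin²θ)].
With r = 0.0411 m, L = 0.1611 m, θ = 70.5°: the bracketed kinematic factor |dx/dθ| = 0.042142 m.
ω = v/|dx/dθ| = 10.4/0.042142 = 246.79 rad/s.

247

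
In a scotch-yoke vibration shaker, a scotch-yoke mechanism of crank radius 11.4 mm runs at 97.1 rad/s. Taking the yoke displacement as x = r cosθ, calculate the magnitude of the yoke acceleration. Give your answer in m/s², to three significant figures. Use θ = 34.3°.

88.8

ω = 97.1 rad/s
x = r cosθ ⇒ ẍ = −rω² cosθ (ω constant).
|a| = rω²|cosθ| = 0.0114·(97.1)²·|cos 34.3°| = 88.792 m/s².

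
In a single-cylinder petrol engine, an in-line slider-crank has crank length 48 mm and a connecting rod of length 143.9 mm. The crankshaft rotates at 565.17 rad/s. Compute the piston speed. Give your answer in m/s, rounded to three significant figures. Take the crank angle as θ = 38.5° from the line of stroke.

21.4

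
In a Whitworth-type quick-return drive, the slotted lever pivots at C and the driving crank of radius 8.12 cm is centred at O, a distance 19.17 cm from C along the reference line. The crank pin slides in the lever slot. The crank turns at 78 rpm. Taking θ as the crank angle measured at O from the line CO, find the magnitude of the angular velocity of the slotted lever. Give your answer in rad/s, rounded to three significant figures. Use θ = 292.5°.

ω = 8.168 rad/s (from 78 rpm).
Crank pin A relative to C: A = (d + r cosθ, r sinθ); lever angle φ = atan2(r sinθ, d + r cosθ).
Differentiating tanφ: φ̇ = rω(d cosθ + r)/(d² + r² + 2dr cosθ).
d² + r² + 2dr cosθ = |CA|² = 0.0552561 m²;  d cosθ + r = +0.15456 m.
|ω_lever| = |0.0812·8.168·+0.15456| / 0.0552561 = 1.8552 rad/s.

1.86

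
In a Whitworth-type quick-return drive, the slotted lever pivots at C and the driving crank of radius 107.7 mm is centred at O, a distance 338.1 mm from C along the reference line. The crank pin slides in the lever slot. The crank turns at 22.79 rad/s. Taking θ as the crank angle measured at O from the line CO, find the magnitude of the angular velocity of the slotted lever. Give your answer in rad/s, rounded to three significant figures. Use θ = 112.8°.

0.586

ω = 22.79 rad/s
Crank pin A relative to C: A = (d + r cosθ, r sinθ); lever angle φ = atan2(r sinθ, d + r cosθ).
Differentiating tanφ: φ̇ = rω(d cosθ + r)/(d² + r² + 2dr cosθ).
d² + r² + 2dr cosθ = |CA|² = 0.0976894 m²;  d cosθ + r = -0.023319 m.
|ω_lever| = |0.1077·22.79·-0.023319| / 0.0976894 = 0.5859 rad/s.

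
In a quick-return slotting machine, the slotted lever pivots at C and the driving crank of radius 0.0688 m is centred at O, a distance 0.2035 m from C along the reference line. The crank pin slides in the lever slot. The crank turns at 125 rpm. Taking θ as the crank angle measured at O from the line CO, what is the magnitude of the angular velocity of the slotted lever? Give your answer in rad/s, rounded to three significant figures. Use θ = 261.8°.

ω = 13.09 rad/s (from 125 rpm).
Crank pin A relative to C: A = (d + r cosθ, r sinθ); lever angle φ = atan2(r sinθ, d + r cosθ).
Differentiating tanφ: φ̇ = rω(d cosθ + r)/(d² + r² + 2dr cosθ).
d² + r² + 2dr cosθ = |CA|² = 0.0421519 m²;  d cosθ + r = +0.039775 m.
|ω_lever| = |0.0688·13.09·+0.039775| / 0.0421519 = 0.84981 rad/s.

0.850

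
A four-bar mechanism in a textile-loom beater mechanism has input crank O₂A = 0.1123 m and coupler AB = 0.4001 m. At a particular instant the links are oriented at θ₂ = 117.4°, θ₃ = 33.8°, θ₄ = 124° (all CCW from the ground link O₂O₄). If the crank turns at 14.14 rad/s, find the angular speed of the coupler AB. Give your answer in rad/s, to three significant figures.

ω₂ = 14.14 rad/s
Differentiating the loop-closure r₂e^{iθ₂}+r₃e^{iθ₃}=r₁+r₄e^{iθ₄} gives r₂ω₂e^{iθ₂}+r₃ω₃e^{iθ₃}=r₄ω₄e^{iθ₄}.
Eliminating the other unknown: ω₃ = r₂ω₂ sin(θ₄−θ₂) / [r₃ sin(θ₃−θ₄)].
Numerator sine = +0.11494; denominator sine = -0.99999.
Result = 0.1123·14.14·(+0.11494) / (0.4001·(-0.99999)) = -0.45617 rad/s; magnitude 0.45617 rad/s.

0.456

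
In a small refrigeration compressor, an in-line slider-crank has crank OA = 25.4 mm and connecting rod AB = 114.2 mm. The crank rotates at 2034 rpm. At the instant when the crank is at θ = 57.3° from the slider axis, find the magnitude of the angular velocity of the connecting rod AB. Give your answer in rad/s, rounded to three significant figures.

ω = 213 rad/s (converted from 2034 rpm).
The rod makes angle φ with the slider axis where L sinφ = r sinθ; differentiating, L cosφ·φ̇ = r ω cosθ.
L cosφ = √(L² − r² sin²θ) = 0.11218 m.
|ω_rod| = r ω |cosθ| / √(L² − r² sin²θ) = 0.0254·213·0.54024/0.11218 = 26.054 rad/s.

26.1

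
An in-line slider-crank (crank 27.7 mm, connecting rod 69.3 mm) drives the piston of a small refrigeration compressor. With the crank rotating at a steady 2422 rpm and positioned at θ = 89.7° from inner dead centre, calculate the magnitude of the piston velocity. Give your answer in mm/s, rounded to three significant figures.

7040

ω = 2π·2422/60 = 253.6 rad/s
For an in-line slider-crank, x = r cosθ + √(L² − r² sin²θ), so v = −rω sinθ·[1 + r cosθ/√(L² − r² sin²θ)].
With r = 0.0277 m, L = 0.0693 m, θ = 89.7°: √(L² − r² sin²θ) = 0.063523 m.
v = −0.0277·253.6·0.99999·[1 + 0.0277·0.00524/0.063523] = -7.0415 m/s.
|v| = 7.0415 m/s = 7041.5 mm/s.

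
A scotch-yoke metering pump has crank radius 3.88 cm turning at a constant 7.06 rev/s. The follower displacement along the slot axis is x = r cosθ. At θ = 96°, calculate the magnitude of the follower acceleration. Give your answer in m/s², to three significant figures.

7.98

ω = 44.36 rad/s (from 7.06 rev/s).
x = r cosθ ⇒ ẍ = −rω² cosθ (ω constant).
|a| = rω²|cosθ| = 0.0388·(44.36)²·|cos 96°| = 7.9806 m/s².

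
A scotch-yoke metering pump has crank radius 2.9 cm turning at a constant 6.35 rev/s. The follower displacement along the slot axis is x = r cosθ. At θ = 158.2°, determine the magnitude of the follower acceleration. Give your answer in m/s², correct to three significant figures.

42.9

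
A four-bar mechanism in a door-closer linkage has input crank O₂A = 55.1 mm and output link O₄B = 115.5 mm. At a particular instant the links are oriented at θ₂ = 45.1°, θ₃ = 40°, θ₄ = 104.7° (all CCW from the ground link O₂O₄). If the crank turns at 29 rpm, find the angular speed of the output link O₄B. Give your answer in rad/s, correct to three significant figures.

ω₂ = 3.037 rad/s (from 29 rpm).
Differentiating the loop-closure r₂e^{iθ₂}+r₃e^{iθ₃}=r₁+r₄e^{iθ₄} gives r₂ω₂e^{iθ₂}+r₃ω₃e^{iθ₃}=r₄ω₄e^{iθ₄}.
Eliminating the other unknown: ω₄ = r₂ω₂ sin(θ₂−θ₃) / [r₄ sin(θ₄−θ₃)].
Numerator sine = +0.08889; denominator sine = +0.90408.
Result = 0.0551·3.037·(+0.08889) / (0.1155·(+0.90408)) = +0.14245 rad/s; magnitude 0.14245 rad/s.

0.142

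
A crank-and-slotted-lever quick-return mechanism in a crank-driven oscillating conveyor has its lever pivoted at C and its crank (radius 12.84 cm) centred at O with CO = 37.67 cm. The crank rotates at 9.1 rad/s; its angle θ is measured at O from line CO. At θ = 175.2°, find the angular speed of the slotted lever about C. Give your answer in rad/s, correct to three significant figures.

ω = 9.1 rad/s
Crank pin A relative to C: A = (d + r cosθ, r sinθ); lever angle φ = atan2(r sinθ, d + r cosθ).
Differentiating tanφ: φ̇ = rω(d cosθ + r)/(d² + r² + 2dr cosθ).
d² + r² + 2dr cosθ = |CA|² = 0.0619922 m²;  d cosθ + r = -0.24698 m.
|ω_lever| = |0.1284·9.1·-0.24698| / 0.0619922 = 4.6551 rad/s.

4.66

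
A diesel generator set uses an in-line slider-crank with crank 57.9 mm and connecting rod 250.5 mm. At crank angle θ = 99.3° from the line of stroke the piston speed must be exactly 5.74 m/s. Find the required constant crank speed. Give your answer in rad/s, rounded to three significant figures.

104

For an in-line slider-crank, |v_piston| = rω|sinθ|·[1 + r cosθ/√(L² − r² sin²θ)].
With r = 0.0579 m, L = 0.2505 m, θ = 99.3°: the bracketed kinematic factor |dx/dθ| = 0.054947 m.
ω = v/|dx/dθ| = 5.74/0.054947 = 104.46 rad/s.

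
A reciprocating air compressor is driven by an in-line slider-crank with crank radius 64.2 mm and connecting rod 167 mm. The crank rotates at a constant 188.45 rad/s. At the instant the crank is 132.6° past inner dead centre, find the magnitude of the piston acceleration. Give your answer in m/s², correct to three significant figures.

1580

ω = 188.4 rad/s
x(θ) = r cosθ + √(L² − r² sin²θ); with ω constant, a = ω²·d²x/dθ².
d²x/dθ² = −r cosθ − r²(cos2θ)/√u − r⁴ sin²2θ/(4u^{3/2}),  u = L² − r² sin²θ = 0.0256557 m².
Substituting r = 0.0642 m, L = 0.167 m, θ = 132.6°: d²x/dθ² = +0.044582 m.
a = ω²·d²x/dθ² = (188.4)²·(+0.044582) = +1583.3 m/s²;  |a| = 1583.3 m/s².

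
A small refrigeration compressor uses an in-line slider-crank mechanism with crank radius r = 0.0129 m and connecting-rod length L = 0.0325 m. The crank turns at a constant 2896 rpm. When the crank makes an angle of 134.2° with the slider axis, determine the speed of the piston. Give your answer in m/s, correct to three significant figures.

ω = 2π·2896/60 = 303.3 rad/s
For an in-line slider-crank, x = r cosθ + √(L² − r² sin²θ), so v = −rω sinθ·[1 + r cosθ/√(L² − r² sin²θ)].
With r = 0.0129 m, L = 0.0325 m, θ = 134.2°: √(L² − r² sin²θ) = 0.031156 m.
v = −0.0129·303.3·0.71691·[1 + 0.0129·-0.69717/0.031156] = -1.9951 m/s.
|v| = 1.9951 m/s.

2.00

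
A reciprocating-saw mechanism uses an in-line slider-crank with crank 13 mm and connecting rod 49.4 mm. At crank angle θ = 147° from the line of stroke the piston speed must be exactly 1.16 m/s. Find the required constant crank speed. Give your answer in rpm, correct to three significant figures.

2010

For an in-line slider-crank, |v_piston| = rω|sinθ|·[1 + r cosθ/√(L² − r² sin²θ)].
With r = 0.013 m, L = 0.0494 m, θ = 147°: the bracketed kinematic factor |dx/dθ| = 0.0055014 m.
ω = v/|dx/dθ| = 1.16/0.0055014 = 210.86 rad/s.
N = 60ω/(2π) = 2013.5 rpm.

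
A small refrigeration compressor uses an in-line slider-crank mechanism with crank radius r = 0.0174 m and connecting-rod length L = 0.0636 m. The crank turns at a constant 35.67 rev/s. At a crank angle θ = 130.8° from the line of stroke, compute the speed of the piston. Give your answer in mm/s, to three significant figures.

ω = 2π·35.7 = 224.1 rad/s
For an in-line slider-crank, x = r cosθ + √(L² − r² sin²θ), so v = −rω sinθ·[1 + r cosθ/√(L² − r² sin²θ)].
With r = 0.0174 m, L = 0.0636 m, θ = 130.8°: √(L² − r² sin²θ) = 0.062221 m.
v = −0.0174·224.1·0.75700·[1 + 0.0174·-0.65342/0.062221] = -2.4126 m/s.
|v| = 2.4126 m/s = 2412.6 mm/s.

2410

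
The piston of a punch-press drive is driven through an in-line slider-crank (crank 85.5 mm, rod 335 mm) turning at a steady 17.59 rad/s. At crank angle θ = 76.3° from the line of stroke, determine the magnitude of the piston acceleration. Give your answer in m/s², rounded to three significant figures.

0.103

ω = 17.59 rad/s
x(θ) = r cosθ + √(L² − r² sin²θ); with ω constant, a = ω²·d²x/dθ².
d²x/dθ² = −r cosθ − r²(cos2θ)/√u − r⁴ sin²2θ/(4u^{3/2}),  u = L² − r² sin²θ = 0.105325 m².
Substituting r = 0.0855 m, L = 0.335 m, θ = 76.3°: d²x/dθ² = -0.0003343 m.
a = ω²·d²x/dθ² = (17.59)²·(-0.0003343) = -0.10343 m/s²;  |a| = 0.10343 m/s².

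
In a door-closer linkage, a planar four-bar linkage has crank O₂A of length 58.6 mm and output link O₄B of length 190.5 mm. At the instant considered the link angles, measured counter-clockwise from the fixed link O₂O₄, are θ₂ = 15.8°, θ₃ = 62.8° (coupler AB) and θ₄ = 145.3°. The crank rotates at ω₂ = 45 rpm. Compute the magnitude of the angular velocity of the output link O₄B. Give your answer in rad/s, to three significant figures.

ω₂ = 4.712 rad/s (from 45 rpm).
Differentiating the loop-closure r₂e^{iθ₂}+r₃e^{iθ₃}=r₁+r₄e^{iθ₄} gives r₂ω₂e^{iθ₂}+r₃ω₃e^{iθ₃}=r₄ω₄e^{iθ₄}.
Eliminating the other unknown: ω₄ = r₂ω₂ sin(θ₂−θ₃) / [r₄ sin(θ₄−θ₃)].
Numerator sine = -0.73135; denominator sine = +0.99144.
Result = 0.0586·4.712·(-0.73135) / (0.1905·(+0.99144)) = -1.0693 rad/s; magnitude 1.0693 rad/s.

1.07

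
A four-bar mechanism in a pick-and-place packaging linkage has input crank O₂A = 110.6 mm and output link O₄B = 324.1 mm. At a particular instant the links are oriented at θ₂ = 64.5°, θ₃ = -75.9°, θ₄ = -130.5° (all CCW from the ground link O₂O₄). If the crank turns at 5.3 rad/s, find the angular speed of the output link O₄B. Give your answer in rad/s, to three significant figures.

ω₂ = 5.3 rad/s
Differentiating the loop-closure r₂e^{iθ₂}+r₃e^{iθ₃}=r₁+r₄e^{iθ₄} gives r₂ω₂e^{iθ₂}+r₃ω₃e^{iθ₃}=r₄ω₄e^{iθ₄}.
Eliminating the other unknown: ω₄ = r₂ω₂ sin(θ₂−θ₃) / [r₄ sin(θ₄−θ₃)].
Numerator sine = +0.63742; denominator sine = -0.81513.
Result = 0.1106·5.3·(+0.63742) / (0.3241·(-0.81513)) = -1.4143 rad/s; magnitude 1.4143 rad/s.

1.41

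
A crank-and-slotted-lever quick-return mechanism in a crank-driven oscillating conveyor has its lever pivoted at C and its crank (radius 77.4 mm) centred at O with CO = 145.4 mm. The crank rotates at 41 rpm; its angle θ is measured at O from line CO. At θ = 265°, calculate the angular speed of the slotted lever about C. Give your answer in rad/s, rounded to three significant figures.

0.855

ω = 4.294 rad/s (from 41 rpm).
Crank pin A relative to C: A = (d + r cosθ, r sinθ); lever angle φ = atan2(r sinθ, d + r cosθ).
Differentiating tanφ: φ̇ = rω(d cosθ + r)/(d² + r² + 2dr cosθ).
d² + r² + 2dr cosθ = |CA|² = 0.0251702 m²;  d cosθ + r = +0.064728 m.
|ω_lever| = |0.0774·4.294·+0.064728| / 0.0251702 = 0.85459 rad/s.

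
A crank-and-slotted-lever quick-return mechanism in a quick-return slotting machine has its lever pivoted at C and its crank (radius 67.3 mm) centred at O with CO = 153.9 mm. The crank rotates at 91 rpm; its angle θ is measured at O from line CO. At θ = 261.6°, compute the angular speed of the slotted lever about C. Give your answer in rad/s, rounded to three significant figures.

1.14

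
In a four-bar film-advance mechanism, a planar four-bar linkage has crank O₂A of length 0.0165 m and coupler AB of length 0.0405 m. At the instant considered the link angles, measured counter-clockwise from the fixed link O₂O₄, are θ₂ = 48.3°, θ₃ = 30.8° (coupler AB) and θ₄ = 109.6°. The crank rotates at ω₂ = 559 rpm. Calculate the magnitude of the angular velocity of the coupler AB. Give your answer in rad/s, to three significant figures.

21.3

ω₂ = 58.54 rad/s (from 559 rpm).
Differentiating the loop-closure r₂e^{iθ₂}+r₃e^{iθ₃}=r₁+r₄e^{iθ₄} gives r₂ω₂e^{iθ₂}+r₃ω₃e^{iθ₃}=r₄ω₄e^{iθ₄}.
Eliminating the other unknown: ω₃ = r₂ω₂ sin(θ₄−θ₂) / [r₃ sin(θ₃−θ₄)].
Numerator sine = +0.87715; denominator sine = -0.98096.
Result = 0.0165·58.54·(+0.87715) / (0.0405·(-0.98096)) = -21.325 rad/s; magnitude 21.325 rad/s.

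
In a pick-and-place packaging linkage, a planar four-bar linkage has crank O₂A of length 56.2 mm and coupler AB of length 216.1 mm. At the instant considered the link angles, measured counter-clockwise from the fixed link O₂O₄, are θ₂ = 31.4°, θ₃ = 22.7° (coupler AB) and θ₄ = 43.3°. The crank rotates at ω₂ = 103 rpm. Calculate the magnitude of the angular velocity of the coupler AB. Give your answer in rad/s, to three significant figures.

1.64

ω₂ = 10.79 rad/s (from 103 rpm).
Differentiating the loop-closure r₂e^{iθ₂}+r₃e^{iθ₃}=r₁+r₄e^{iθ₄} gives r₂ω₂e^{iθ₂}+r₃ω₃e^{iθ₃}=r₄ω₄e^{iθ₄}.
Eliminating the other unknown: ω₃ = r₂ω₂ sin(θ₄−θ₂) / [r₃ sin(θ₃−θ₄)].
Numerator sine = +0.20620; denominator sine = -0.35184.
Result = 0.0562·10.79·(+0.20620) / (0.2161·(-0.35184)) = -1.644 rad/s; magnitude 1.644 rad/s.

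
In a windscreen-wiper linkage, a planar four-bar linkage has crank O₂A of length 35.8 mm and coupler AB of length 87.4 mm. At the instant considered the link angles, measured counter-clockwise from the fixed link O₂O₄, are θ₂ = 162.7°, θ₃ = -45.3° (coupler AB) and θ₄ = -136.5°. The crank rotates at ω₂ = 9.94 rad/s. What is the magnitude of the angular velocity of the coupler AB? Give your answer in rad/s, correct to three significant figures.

ω₂ = 9.94 rad/s
Differentiating the loop-closure r₂e^{iθ₂}+r₃e^{iθ₃}=r₁+r₄e^{iθ₄} gives r₂ω₂e^{iθ₂}+r₃ω₃e^{iθ₃}=r₄ω₄e^{iθ₄}.
Eliminating the other unknown: ω₃ = r₂ω₂ sin(θ₄−θ₂) / [r₃ sin(θ₃−θ₄)].
Numerator sine = +0.87292; denominator sine = +0.99978.
Result = 0.0358·9.94·(+0.87292) / (0.0874·(+0.99978)) = +3.5549 rad/s; magnitude 3.5549 rad/s.

3.55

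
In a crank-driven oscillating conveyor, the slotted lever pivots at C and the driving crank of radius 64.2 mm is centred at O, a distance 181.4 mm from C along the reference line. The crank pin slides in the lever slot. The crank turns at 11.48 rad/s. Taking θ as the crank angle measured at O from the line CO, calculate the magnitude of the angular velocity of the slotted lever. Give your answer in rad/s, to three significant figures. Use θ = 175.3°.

6.22

ω = 11.48 rad/s
Crank pin A relative to C: A = (d + r cosθ, r sinθ); lever angle φ = atan2(r sinθ, d + r cosθ).
Differentiating tanφ: φ̇ = rω(d cosθ + r)/(d² + r² + 2dr cosθ).
d² + r² + 2dr cosθ = |CA|² = 0.0138142 m²;  d cosθ + r = -0.11659 m.
|ω_lever| = |0.0642·11.48·-0.11659| / 0.0138142 = 6.2203 rad/s.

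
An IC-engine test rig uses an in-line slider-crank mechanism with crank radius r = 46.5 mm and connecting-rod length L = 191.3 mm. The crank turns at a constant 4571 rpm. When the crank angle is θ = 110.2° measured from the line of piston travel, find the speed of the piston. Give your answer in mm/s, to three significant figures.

ω = 2π·4571/60 = 478.7 rad/s
For an in-line slider-crank, x = r cosθ + √(L² − r² sin²θ), so v = −rω sinθ·[1 + r cosθ/√(L² − r² sin²θ)].
With r = 0.0465 m, L = 0.1913 m, θ = 110.2°: √(L² − r² sin²θ) = 0.18626 m.
v = −0.0465·478.7·0.93849·[1 + 0.0465·-0.34530/0.18626] = -19.089 m/s.
|v| = 19.089 m/s = 19089 mm/s.

19100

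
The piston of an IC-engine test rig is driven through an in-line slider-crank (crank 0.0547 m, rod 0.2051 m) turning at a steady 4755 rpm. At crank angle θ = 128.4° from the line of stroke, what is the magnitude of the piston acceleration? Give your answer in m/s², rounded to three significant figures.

9200

ω = 2π·4755/60 = 497.9 rad/s
x(θ) = r cosθ + √(L² − r² sin²θ); with ω constant, a = ω²·d²x/dθ².
d²x/dθ² = −r cosθ − r²(cos2θ)/√u − r⁴ sin²2θ/(4u^{3/2}),  u = L² − r² sin²θ = 0.0402283 m².
Substituting r = 0.0547 m, L = 0.2051 m, θ = 128.4°: d²x/dθ² = +0.03712 m.
a = ω²·d²x/dθ² = (497.9)²·(+0.03712) = +9203.9 m/s²;  |a| = 9203.9 m/s².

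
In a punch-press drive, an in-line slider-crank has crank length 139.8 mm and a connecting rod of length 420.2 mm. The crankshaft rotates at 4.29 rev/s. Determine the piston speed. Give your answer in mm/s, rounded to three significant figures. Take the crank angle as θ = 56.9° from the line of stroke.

ω = 2π·4.29 = 26.95 rad/s
For an in-line slider-crank, x = r cosθ + √(L² − r² sin²θ), so v = −rω sinθ·[1 + r cosθ/√(L² − r² sin²θ)].
With r = 0.1398 m, L = 0.4202 m, θ = 56.9°: √(L² − r² sin²θ) = 0.40355 m.
v = −0.1398·26.95·0.83772·[1 + 0.1398·0.54610/0.40355] = -3.754 m/s.
|v| = 3.754 m/s = 3754 mm/s.

3750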